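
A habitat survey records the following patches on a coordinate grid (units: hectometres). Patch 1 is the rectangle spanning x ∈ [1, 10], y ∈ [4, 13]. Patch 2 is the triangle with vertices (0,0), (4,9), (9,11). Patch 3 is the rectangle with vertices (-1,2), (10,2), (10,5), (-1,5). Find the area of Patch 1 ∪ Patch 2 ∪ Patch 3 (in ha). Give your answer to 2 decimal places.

105.75

By inclusion–exclusion:
Individual areas: |Patch 1| = 81, |Patch 2| = 18.5, |Patch 3| = 33.
|Patch 1∩Patch 2| = 15.5101.
|Patch 1∩Patch 3|: x∈[1,10], y∈[4,5] → 9·1 = 9.
|Patch 2∩Patch 3| = 3.9242.
|Patch 1∩Patch 2∩Patch 3| = 1.6818.
|Patch 1 ∪ Patch 2 ∪ Patch 3| = 132.5 − 28.4343 + 1.6818 = 105.75.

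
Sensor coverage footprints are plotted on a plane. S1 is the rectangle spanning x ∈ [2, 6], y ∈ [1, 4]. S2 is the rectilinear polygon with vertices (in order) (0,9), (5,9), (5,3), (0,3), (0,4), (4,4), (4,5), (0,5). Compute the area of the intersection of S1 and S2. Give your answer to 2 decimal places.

The intersection is the polygon with vertices (5,4), (5,3), (2,3), (2,4), (4,4).
By the shoelace formula its area is 3.00.

3.00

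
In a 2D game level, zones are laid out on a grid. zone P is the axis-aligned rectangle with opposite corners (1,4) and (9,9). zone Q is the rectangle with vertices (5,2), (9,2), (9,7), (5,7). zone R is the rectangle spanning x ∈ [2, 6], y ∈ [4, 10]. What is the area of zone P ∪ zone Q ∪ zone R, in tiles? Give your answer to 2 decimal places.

By inclusion–exclusion:
Individual areas: |zone P| = 40, |zone Q| = 20, |zone R| = 24.
|zone P∩zone Q|: x∈[5,9], y∈[4,7] → 4·3 = 12.
|zone P∩zone R|: x∈[2,6], y∈[4,9] → 4·5 = 20.
|zone Q∩zone R|: x∈[5,6], y∈[4,7] → 1·3 = 3.
|zone P∩zone Q∩zone R| = 3.
|zone P ∪ zone Q ∪ zone R| = 84 − 35 + 3 = 52.00.

52.00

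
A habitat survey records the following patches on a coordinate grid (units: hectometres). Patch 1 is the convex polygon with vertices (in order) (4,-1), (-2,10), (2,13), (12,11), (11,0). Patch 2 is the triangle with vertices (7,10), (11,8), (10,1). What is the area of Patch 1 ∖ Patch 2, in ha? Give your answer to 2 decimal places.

|Patch 1| = 137, |Patch 1∩Patch 2| = 15.
|Patch 1 ∖ Patch 2| = |Patch 1| − |Patch 1∩Patch 2| = 137 − 15 = 122.00.

122.00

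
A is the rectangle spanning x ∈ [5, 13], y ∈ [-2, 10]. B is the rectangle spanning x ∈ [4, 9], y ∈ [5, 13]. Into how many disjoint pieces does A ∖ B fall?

1

A ∖ B is a single connected region.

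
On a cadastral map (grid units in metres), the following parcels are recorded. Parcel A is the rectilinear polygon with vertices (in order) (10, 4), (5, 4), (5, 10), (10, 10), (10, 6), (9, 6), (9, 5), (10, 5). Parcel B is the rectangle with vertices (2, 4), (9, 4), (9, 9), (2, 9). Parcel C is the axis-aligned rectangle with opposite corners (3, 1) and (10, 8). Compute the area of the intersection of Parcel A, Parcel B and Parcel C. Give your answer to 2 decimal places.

16.00

The intersection is the polygon with vertices (5,8), (9,8), (9,6), (9,5), (9,4), (5,4).
By the shoelace formula its area is 16.00.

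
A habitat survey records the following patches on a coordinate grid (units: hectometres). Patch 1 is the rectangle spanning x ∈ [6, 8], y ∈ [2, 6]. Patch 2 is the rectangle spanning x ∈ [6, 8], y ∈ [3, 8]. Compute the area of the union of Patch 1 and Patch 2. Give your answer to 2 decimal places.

By inclusion–exclusion:
Individual areas: |Patch 1| = 8, |Patch 2| = 10.
|Patch 1∩Patch 2|: x∈[6,8], y∈[3,6] → 2·3 = 6.
|Patch 1 ∪ Patch 2| = 18 − 6 = 12.00.

12.00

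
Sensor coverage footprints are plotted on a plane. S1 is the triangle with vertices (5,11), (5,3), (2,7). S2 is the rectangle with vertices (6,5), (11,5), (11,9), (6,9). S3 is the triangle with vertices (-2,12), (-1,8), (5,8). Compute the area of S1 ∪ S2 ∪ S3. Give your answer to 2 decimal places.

42.99

By inclusion–exclusion:
Individual areas: |S1| = 12, |S2| = 20, |S3| = 12.
|S1∩S2| = 0.
|S1∩S3| = 1.0125.
|S2∩S3| = 0.
|S1∩S2∩S3| = 0.
|S1 ∪ S2 ∪ S3| = 44 − 1.0125 + 0 = 42.99.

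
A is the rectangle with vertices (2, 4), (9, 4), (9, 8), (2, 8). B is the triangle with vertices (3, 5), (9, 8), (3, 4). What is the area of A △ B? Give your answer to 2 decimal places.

25.00

|A| = 28, |B| = 3, |A∩B| = 3.
|A △ B| = |A| + |B| − 2·|A∩B| = 28 + 3 − 6 = 25.00.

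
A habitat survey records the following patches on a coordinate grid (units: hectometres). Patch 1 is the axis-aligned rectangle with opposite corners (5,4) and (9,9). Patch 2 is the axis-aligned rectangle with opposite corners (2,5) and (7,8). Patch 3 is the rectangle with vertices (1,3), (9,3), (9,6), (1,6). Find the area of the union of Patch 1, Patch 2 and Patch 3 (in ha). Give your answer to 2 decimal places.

42.00

By inclusion–exclusion:
Individual areas: |Patch 1| = 20, |Patch 2| = 15, |Patch 3| = 24.
|Patch 1∩Patch 2|: x∈[5,7], y∈[5,8] → 2·3 = 6.
|Patch 1∩Patch 3|: x∈[5,9], y∈[4,6] → 4·2 = 8.
|Patch 2∩Patch 3|: x∈[2,7], y∈[5,6] → 5·1 = 5.
|Patch 1∩Patch 2∩Patch 3| = 2.
|Patch 1 ∪ Patch 2 ∪ Patch 3| = 59 − 19 + 2 = 42.00.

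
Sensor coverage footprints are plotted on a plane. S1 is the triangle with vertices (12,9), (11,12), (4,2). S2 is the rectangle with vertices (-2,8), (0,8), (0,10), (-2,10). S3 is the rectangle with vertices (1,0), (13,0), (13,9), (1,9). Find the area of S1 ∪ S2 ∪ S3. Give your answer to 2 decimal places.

116.65

By inclusion–exclusion:
Individual areas: |S1| = 15.5, |S2| = 4, |S3| = 108.
|S1∩S2| = 0.
|S1∩S3| = 10.85.
|S2∩S3| = 0 (no overlap).
|S1∩S2∩S3| = 0.
|S1 ∪ S2 ∪ S3| = 127.5 − 10.85 + 0 = 116.65.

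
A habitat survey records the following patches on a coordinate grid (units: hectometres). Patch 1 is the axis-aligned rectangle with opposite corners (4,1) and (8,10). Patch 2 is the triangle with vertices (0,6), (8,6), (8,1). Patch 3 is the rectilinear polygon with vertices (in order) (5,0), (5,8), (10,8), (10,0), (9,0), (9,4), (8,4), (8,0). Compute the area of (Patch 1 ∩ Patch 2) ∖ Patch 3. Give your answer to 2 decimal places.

|Patch 1 ∩ Patch 2| = 15.
|(Patch 1 ∩ Patch 2) ∩ Patch 3| = 12.1875.
|(Patch 1 ∩ Patch 2) ∖ Patch 3| = 15 − 12.1875 = 2.81.

2.81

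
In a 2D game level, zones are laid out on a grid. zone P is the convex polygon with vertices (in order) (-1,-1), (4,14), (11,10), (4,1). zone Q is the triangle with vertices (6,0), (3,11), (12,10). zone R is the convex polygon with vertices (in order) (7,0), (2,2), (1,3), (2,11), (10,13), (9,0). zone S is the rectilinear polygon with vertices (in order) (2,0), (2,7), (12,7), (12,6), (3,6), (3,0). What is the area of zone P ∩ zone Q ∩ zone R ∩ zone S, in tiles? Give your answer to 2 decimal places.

4.05

The intersection is the polygon with vertices (4.091,7), (8.667,7), (7.889,6), (4.364,6).
By the shoelace formula its area is 4.05.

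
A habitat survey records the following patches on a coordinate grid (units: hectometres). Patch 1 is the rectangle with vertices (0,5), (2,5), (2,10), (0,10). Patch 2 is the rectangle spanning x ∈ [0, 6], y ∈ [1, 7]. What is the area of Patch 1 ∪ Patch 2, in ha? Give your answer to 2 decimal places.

42.00

By inclusion–exclusion:
Individual areas: |Patch 1| = 10, |Patch 2| = 36.
|Patch 1∩Patch 2|: x∈[0,2], y∈[5,7] → 2·2 = 4.
|Patch 1 ∪ Patch 2| = 46 − 4 = 42.00.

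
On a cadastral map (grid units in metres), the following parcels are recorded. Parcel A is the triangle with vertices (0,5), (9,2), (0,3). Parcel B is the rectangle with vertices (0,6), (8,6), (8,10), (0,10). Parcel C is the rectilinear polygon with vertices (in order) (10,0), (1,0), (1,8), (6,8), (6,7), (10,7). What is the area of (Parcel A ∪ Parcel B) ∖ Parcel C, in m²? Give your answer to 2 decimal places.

21.89

|Parcel A ∪ Parcel B| = 41.
|(Parcel A ∪ Parcel B) ∩ Parcel C| = 19.1111.
|(Parcel A ∪ Parcel B) ∖ Parcel C| = 41 − 19.1111 = 21.89.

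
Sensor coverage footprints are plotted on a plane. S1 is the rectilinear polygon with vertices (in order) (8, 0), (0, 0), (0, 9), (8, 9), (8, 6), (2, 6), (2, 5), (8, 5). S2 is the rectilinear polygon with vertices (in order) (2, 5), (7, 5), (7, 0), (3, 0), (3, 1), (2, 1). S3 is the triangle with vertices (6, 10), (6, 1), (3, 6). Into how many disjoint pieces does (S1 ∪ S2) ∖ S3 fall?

2

(S1 ∪ S2) ∖ S3 splits into 2 disjoint pieces (area 49.575, area 6).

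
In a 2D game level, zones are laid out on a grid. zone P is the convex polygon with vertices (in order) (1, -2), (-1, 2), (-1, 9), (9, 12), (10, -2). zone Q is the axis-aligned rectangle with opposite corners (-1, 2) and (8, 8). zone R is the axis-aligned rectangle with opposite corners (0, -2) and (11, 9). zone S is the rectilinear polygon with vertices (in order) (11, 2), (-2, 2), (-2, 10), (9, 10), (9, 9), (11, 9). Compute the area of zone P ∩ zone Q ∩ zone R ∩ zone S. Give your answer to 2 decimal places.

48.00

The intersection is the polygon with vertices (8,2), (0,2), (0,8), (8,8).
By the shoelace formula its area is 48.00.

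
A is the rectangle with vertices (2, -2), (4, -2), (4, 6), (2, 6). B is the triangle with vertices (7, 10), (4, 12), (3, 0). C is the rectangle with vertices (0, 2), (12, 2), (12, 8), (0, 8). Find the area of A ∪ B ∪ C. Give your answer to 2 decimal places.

88.87

By inclusion–exclusion:
Individual areas: |A| = 16, |B| = 19, |C| = 72.
|A∩B| = 3.25.
|A∩C|: x∈[2,4], y∈[2,6] → 2·4 = 8.
|B∩C| = 9.5.
|A∩B∩C| = 2.6167.
|A ∪ B ∪ C| = 107 − 20.75 + 2.6167 = 88.87.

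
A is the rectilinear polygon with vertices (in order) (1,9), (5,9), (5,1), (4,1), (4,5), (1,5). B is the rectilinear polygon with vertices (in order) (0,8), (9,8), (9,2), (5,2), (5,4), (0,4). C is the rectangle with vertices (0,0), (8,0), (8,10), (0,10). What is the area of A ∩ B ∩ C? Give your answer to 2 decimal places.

13.00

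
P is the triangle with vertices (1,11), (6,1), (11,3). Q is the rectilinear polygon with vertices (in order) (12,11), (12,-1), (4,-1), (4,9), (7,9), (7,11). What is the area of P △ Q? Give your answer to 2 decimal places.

70.80

|P| = 30, |Q| = 90, |P∩Q| = 24.6.
|P △ Q| = |P| + |Q| − 2·|P∩Q| = 30 + 90 − 49.2 = 70.80.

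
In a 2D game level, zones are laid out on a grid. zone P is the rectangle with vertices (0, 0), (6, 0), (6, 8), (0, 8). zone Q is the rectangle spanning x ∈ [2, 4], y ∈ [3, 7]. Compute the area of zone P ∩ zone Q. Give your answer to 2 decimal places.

8.00

|zone P∩zone Q|: x∈[2,4], y∈[3,7] → 2·4 = 8.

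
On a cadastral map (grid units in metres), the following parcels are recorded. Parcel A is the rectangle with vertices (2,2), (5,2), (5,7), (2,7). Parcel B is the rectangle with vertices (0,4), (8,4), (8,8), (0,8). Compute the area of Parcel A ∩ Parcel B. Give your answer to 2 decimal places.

|Parcel A∩Parcel B|: x∈[2,5], y∈[4,7] → 3·3 = 9.

9.00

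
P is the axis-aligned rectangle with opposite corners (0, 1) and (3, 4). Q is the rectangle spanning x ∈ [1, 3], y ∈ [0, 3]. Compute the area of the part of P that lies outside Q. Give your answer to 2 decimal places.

5.00

|P∩Q|: x∈[1,3], y∈[1,3] → 2·2 = 4.
|P| = 9.
|P ∖ Q| = |P| − |P∩Q| = 9 − 4 = 5.00.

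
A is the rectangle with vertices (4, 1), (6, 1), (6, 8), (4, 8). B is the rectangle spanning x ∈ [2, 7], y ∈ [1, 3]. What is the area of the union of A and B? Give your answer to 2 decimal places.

By inclusion–exclusion:
Individual areas: |A| = 14, |B| = 10.
|A∩B|: x∈[4,6], y∈[1,3] → 2·2 = 4.
|A ∪ B| = 24 − 4 = 20.00.

20.00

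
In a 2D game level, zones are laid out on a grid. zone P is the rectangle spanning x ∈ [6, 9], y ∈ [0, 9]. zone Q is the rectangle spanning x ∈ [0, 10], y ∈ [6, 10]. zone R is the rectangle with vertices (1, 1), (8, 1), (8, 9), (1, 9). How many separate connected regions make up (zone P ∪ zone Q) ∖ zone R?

(zone P ∪ zone Q) ∖ zone R is a single connected region.

1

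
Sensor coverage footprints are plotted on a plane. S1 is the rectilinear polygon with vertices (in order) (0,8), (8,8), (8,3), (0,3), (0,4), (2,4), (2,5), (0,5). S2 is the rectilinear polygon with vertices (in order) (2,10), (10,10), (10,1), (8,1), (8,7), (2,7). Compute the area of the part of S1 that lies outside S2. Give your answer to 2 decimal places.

|S1| = 38, |S1∩S2| = 6.
|S1 ∖ S2| = |S1| − |S1∩S2| = 38 − 6 = 32.00.

32.00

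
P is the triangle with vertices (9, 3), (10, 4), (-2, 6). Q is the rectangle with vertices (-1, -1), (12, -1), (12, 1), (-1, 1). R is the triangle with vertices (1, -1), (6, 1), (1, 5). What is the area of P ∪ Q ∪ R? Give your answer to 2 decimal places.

By inclusion–exclusion:
Individual areas: |P| = 7, |Q| = 26, |R| = 15.
|P∩Q| = 0.
|P∩R| = 0.
|Q∩R| = 5.
|P∩Q∩R| = 0.
|P ∪ Q ∪ R| = 48 − 5 + 0 = 43.00.

43.00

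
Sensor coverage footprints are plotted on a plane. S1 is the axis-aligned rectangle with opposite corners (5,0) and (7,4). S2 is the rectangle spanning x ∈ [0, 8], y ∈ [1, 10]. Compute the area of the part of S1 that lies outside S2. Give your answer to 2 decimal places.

|S1∩S2|: x∈[5,7], y∈[1,4] → 2·3 = 6.
|S1| = 8.
|S1 ∖ S2| = |S1| − |S1∩S2| = 8 − 6 = 2.00.

2.00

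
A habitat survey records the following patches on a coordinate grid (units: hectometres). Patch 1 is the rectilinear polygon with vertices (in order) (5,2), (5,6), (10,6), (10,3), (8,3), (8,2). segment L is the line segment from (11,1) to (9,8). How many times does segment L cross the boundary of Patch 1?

2

The segment meets the boundary at (9.571,6), (10,4.5).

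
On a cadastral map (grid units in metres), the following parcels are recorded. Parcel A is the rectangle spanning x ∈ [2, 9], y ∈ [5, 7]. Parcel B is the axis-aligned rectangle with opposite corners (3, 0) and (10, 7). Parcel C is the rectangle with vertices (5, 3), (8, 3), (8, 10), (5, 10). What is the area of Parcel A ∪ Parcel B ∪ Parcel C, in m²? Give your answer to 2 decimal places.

60.00

By inclusion–exclusion:
Individual areas: |Parcel A| = 14, |Parcel B| = 49, |Parcel C| = 21.
|Parcel A∩Parcel B|: x∈[3,9], y∈[5,7] → 6·2 = 12.
|Parcel A∩Parcel C|: x∈[5,8], y∈[5,7] → 3·2 = 6.
|Parcel B∩Parcel C|: x∈[5,8], y∈[3,7] → 3·4 = 12.
|Parcel A∩Parcel B∩Parcel C| = 6.
|Parcel A ∪ Parcel B ∪ Parcel C| = 84 − 30 + 6 = 60.00.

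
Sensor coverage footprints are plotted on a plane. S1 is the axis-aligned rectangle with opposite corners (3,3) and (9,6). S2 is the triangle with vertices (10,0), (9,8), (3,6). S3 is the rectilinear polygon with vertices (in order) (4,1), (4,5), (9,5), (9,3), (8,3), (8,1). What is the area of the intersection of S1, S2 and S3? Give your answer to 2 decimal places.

The intersection is the polygon with vertices (9,3), (8,3), (6.5,3), (4.167,5), (9,5).
By the shoelace formula its area is 7.33.

7.33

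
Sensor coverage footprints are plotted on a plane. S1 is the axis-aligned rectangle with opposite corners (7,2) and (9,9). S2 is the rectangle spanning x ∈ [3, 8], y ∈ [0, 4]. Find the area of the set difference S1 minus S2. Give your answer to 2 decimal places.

|S1∩S2|: x∈[7,8], y∈[2,4] → 1·2 = 2.
|S1| = 14.
|S1 ∖ S2| = |S1| − |S1∩S2| = 14 − 2 = 12.00.

12.00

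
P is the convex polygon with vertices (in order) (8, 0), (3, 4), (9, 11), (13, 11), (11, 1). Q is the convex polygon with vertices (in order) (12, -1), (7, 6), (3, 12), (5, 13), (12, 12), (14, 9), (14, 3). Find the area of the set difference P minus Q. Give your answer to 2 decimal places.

|P| = 65.5, |P∩Q| = 40.0321.
|P ∖ Q| = |P| − |P∩Q| = 65.5 − 40.0321 = 25.47.

25.47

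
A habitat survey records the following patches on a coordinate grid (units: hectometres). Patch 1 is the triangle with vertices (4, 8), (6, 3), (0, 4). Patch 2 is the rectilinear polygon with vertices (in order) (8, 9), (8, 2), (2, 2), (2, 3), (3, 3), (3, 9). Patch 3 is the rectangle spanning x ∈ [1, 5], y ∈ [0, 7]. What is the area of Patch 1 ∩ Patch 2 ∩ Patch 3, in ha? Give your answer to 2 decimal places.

The intersection is the polygon with vertices (3,3.5), (3,7), (4.4,7), (5,5.5), (5,3.167).
By the shoelace formula its area is 6.88.

6.88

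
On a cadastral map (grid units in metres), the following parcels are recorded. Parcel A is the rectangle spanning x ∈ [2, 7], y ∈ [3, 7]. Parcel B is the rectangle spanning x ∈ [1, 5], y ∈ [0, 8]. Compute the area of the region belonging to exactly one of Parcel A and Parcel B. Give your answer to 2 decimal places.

|Parcel A∩Parcel B|: x∈[2,5], y∈[3,7] → 3·4 = 12.
|Parcel A △ Parcel B| = |Parcel A| + |Parcel B| − 2·|Parcel A∩Parcel B| = 20 + 32 − 24 = 28.00.

28.00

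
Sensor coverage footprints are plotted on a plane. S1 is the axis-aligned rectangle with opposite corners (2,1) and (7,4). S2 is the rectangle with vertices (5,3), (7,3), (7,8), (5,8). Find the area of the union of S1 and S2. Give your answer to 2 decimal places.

23.00

By inclusion–exclusion:
Individual areas: |S1| = 15, |S2| = 10.
|S1∩S2|: x∈[5,7], y∈[3,4] → 2·1 = 2.
|S1 ∪ S2| = 25 − 2 = 23.00.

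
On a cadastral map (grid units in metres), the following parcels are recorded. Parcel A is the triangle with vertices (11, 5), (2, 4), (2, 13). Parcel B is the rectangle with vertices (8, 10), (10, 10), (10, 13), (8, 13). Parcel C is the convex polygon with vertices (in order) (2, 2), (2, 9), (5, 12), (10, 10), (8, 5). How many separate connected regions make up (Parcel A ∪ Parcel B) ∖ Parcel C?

(Parcel A ∪ Parcel B) ∖ Parcel C splits into 3 disjoint pieces (area 4.2353, area 3.5937, area 5.2).

3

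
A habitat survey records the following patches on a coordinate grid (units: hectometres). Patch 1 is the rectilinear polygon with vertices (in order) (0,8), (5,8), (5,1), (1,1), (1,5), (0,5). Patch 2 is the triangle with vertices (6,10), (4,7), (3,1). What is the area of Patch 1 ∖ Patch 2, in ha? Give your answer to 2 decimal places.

27.33

|Patch 1| = 31, |Patch 1∩Patch 2| = 3.6667.
|Patch 1 ∖ Patch 2| = |Patch 1| − |Patch 1∩Patch 2| = 31 − 3.6667 = 27.33.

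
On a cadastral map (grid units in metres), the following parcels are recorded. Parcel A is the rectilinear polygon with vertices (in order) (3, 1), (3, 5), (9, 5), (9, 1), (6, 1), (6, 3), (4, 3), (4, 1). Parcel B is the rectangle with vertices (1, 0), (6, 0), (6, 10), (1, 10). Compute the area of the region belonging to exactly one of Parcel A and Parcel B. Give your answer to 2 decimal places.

|Parcel A| = 20, |Parcel B| = 50, |Parcel A∩Parcel B| = 8.
|Parcel A △ Parcel B| = |Parcel A| + |Parcel B| − 2·|Parcel A∩Parcel B| = 20 + 50 − 16 = 54.00.

54.00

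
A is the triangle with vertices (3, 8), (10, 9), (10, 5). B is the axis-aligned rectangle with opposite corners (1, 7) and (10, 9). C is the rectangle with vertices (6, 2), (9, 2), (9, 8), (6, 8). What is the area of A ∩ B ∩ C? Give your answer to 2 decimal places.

3.00

The intersection is the polygon with vertices (6,7), (6,8), (9,8), (9,7).
By the shoelace formula its area is 3.00.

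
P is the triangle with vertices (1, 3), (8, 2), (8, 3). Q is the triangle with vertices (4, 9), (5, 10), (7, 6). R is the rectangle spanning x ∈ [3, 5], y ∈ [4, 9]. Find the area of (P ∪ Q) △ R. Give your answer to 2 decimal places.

15.50

|P ∪ Q| = 6.5.
|(P ∪ Q) ∩ R| = 0.5.
|(P ∪ Q) △ R| = 6.5 + 10 − 1 = 15.50.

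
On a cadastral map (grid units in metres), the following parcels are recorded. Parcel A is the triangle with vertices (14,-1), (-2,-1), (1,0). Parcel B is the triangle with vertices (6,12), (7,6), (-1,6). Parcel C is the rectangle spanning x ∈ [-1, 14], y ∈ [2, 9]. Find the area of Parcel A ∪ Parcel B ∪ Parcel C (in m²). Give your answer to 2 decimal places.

119.00

By inclusion–exclusion:
Individual areas: |Parcel A| = 8, |Parcel B| = 24, |Parcel C| = 105.
|Parcel A∩Parcel B| = 0.
|Parcel A∩Parcel C| = 0.
|Parcel B∩Parcel C| = 18.
|Parcel A∩Parcel B∩Parcel C| = 0.
|Parcel A ∪ Parcel B ∪ Parcel C| = 137 − 18 + 0 = 119.00.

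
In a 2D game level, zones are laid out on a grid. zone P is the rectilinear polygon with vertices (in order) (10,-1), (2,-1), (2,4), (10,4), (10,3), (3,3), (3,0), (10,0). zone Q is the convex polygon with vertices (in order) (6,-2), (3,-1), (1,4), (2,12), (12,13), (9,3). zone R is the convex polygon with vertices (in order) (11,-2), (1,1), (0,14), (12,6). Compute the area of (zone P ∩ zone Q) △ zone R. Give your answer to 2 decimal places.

|zone P ∩ zone Q| = 13.8.
|(zone P ∩ zone Q) ∩ zone R| = 10.4992.
|(zone P ∩ zone Q) △ zone R| = 13.8 + 115.5 − 20.9984 = 108.30.

108.30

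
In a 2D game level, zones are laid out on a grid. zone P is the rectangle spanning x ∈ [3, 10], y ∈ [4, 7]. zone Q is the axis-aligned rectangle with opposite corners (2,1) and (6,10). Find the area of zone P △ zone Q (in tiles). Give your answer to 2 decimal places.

39.00

|zone P∩zone Q|: x∈[3,6], y∈[4,7] → 3·3 = 9.
|zone P △ zone Q| = |zone P| + |zone Q| − 2·|zone P∩zone Q| = 21 + 36 − 18 = 39.00.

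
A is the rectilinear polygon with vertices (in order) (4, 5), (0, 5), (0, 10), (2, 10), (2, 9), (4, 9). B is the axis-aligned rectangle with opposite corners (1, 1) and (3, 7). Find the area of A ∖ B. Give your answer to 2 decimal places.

|A| = 18, |A∩B| = 4.
|A ∖ B| = |A| − |A∩B| = 18 − 4 = 14.00.

14.00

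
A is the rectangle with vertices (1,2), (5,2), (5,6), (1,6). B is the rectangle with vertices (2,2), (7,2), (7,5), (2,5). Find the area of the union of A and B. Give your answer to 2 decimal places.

22.00

By inclusion–exclusion:
Individual areas: |A| = 16, |B| = 15.
|A∩B|: x∈[2,5], y∈[2,5] → 3·3 = 9.
|A ∪ B| = 31 − 9 = 22.00.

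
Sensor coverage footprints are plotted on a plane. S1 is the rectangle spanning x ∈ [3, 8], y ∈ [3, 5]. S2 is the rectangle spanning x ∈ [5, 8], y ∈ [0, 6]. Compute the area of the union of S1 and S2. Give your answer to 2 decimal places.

By inclusion–exclusion:
Individual areas: |S1| = 10, |S2| = 18.
|S1∩S2|: x∈[5,8], y∈[3,5] → 3·2 = 6.
|S1 ∪ S2| = 28 − 6 = 22.00.

22.00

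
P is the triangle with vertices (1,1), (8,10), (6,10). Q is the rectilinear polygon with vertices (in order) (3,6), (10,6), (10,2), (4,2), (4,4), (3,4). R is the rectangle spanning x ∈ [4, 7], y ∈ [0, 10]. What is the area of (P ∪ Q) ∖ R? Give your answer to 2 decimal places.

15.79

|P ∪ Q| = 33.3222.
|(P ∪ Q) ∩ R| = 17.5349.
|(P ∪ Q) ∖ R| = 33.3222 − 17.5349 = 15.79.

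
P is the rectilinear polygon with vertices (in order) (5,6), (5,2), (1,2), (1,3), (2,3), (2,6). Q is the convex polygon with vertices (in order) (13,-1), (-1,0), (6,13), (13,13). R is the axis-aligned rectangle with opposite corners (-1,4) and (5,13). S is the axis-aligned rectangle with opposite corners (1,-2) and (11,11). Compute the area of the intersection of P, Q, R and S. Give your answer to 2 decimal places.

5.95

The intersection is the polygon with vertices (2.231,6), (5,6), (5,4), (2,4), (2,5.571).
By the shoelace formula its area is 5.95.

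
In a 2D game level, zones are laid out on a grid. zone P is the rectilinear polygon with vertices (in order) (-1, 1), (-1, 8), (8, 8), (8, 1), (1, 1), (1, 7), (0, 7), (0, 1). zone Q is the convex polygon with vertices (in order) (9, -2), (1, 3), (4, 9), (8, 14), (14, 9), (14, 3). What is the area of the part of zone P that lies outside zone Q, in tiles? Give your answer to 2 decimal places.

|zone P| = 57, |zone P∩zone Q| = 39.55.
|zone P ∖ zone Q| = |zone P| − |zone P∩zone Q| = 57 − 39.55 = 17.45.

17.45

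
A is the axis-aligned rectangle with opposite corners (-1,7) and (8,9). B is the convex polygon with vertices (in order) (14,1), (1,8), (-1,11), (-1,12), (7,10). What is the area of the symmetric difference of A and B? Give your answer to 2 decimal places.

40.25

|A| = 18, |B| = 49, |A∩B| = 13.373.
|A △ B| = |A| + |B| − 2·|A∩B| = 18 + 49 − 26.746 = 40.25.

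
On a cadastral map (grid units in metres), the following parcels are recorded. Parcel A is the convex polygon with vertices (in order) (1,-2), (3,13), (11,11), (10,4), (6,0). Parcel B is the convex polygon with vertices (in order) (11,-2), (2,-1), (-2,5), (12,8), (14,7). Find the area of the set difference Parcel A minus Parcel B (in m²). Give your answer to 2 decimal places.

44.66

|Parcel A| = 96.5, |Parcel A∩Parcel B| = 51.8404.
|Parcel A ∖ Parcel B| = |Parcel A| − |Parcel A∩Parcel B| = 96.5 − 51.8404 = 44.66.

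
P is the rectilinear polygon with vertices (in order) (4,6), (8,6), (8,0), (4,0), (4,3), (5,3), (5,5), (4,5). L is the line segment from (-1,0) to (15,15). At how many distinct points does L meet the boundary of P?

The segment meets the boundary at (5.4,6), (4.333,5).

2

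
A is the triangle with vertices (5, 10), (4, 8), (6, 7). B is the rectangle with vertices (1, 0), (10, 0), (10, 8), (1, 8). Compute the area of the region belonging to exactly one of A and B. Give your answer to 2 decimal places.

72.83

|A| = 2.5, |B| = 72, |A∩B| = 0.8333.
|A △ B| = |A| + |B| − 2·|A∩B| = 2.5 + 72 − 1.6667 = 72.83.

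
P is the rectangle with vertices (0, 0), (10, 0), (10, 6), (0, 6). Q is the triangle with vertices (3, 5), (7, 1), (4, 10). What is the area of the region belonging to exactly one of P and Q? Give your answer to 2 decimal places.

|P| = 60, |Q| = 12, |P∩Q| = 7.7333.
|P △ Q| = |P| + |Q| − 2·|P∩Q| = 60 + 12 − 15.4667 = 56.53.

56.53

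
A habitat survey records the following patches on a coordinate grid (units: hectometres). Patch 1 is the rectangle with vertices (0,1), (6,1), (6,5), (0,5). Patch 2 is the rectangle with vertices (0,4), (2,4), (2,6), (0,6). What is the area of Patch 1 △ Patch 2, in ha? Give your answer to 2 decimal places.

24.00

|Patch 1∩Patch 2|: x∈[0,2], y∈[4,5] → 2·1 = 2.
|Patch 1 △ Patch 2| = |Patch 1| + |Patch 2| − 2·|Patch 1∩Patch 2| = 24 + 4 − 4 = 24.00.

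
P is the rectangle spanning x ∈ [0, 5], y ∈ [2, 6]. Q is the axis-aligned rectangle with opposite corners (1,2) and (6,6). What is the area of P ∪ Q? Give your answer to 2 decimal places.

24.00

By inclusion–exclusion:
Individual areas: |P| = 20, |Q| = 20.
|P∩Q|: x∈[1,5], y∈[2,6] → 4·4 = 16.
|P ∪ Q| = 40 − 16 = 24.00.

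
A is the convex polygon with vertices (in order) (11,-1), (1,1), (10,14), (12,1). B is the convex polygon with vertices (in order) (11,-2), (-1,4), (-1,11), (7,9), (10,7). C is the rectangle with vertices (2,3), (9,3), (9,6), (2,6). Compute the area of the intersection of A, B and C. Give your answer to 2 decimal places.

The intersection is the polygon with vertices (4.462,6), (9,6), (9,3), (2.385,3).
By the shoelace formula its area is 16.73.

16.73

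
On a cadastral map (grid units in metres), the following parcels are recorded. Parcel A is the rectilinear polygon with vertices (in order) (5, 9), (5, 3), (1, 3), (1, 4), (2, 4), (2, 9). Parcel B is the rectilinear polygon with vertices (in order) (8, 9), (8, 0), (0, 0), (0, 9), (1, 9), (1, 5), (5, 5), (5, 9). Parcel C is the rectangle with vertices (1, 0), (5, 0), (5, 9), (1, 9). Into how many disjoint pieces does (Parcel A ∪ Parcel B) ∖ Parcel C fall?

(Parcel A ∪ Parcel B) ∖ Parcel C splits into 2 disjoint pieces (area 27, area 9).

2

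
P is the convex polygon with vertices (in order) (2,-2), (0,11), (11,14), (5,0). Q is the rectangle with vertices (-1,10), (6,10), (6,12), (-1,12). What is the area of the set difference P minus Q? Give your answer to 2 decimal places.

79.41

|P| = 89.5, |P∩Q| = 10.0897.
|P ∖ Q| = |P| − |P∩Q| = 89.5 − 10.0897 = 79.41.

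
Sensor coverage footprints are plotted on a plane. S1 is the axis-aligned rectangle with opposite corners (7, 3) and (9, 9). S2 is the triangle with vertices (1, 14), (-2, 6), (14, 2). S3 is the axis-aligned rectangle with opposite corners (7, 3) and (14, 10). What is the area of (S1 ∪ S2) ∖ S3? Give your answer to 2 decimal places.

54.97

|S1 ∪ S2| = 73.9231.
|(S1 ∪ S2) ∩ S3| = 18.9551.
|(S1 ∪ S2) ∖ S3| = 73.9231 − 18.9551 = 54.97.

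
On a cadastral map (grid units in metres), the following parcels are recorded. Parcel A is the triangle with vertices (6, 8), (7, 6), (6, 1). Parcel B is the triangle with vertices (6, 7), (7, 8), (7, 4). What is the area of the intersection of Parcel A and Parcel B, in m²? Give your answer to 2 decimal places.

1.08

The intersection is the polygon with vertices (7,6), (6.75,4.75), (6,7), (6.333,7.333).
By the shoelace formula its area is 1.08.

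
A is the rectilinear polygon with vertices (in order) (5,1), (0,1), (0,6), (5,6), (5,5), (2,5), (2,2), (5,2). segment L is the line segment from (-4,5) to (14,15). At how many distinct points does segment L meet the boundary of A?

0

The segment lies entirely outside A and never meets its boundary.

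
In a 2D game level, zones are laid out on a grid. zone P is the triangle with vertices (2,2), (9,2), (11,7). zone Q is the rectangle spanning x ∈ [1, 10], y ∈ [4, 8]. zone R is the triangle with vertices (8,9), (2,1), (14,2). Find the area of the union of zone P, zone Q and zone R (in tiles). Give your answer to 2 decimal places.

65.38

By inclusion–exclusion:
Individual areas: |zone P| = 17.5, |zone Q| = 36, |zone R| = 45.
|zone P∩zone Q| = 5.3278.
|zone P∩zone R| = 16.8857.
|zone Q∩zone R| = 16.2381.
|zone P∩zone Q∩zone R| = 5.3278.
|zone P ∪ zone Q ∪ zone R| = 98.5 − 38.4516 + 5.3278 = 65.38.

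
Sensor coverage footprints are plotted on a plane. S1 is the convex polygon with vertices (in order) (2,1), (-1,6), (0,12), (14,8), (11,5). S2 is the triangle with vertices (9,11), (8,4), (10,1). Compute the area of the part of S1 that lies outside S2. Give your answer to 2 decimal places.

|S1| = 92, |S1∩S2| = 5.5578.
|S1 ∖ S2| = |S1| − |S1∩S2| = 92 − 5.5578 = 86.44.

86.44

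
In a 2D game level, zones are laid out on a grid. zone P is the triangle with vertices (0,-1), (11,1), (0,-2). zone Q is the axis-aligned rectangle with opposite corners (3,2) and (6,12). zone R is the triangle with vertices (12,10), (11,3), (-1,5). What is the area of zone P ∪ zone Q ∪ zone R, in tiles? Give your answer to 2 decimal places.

By inclusion–exclusion:
Individual areas: |zone P| = 5.5, |zone Q| = 30, |zone R| = 43.
|zone P∩zone Q| = 0.
|zone P∩zone R| = 0.
|zone Q∩zone R| = 9.0962.
|zone P∩zone Q∩zone R| = 0.
|zone P ∪ zone Q ∪ zone R| = 78.5 − 9.0962 + 0 = 69.40.

69.40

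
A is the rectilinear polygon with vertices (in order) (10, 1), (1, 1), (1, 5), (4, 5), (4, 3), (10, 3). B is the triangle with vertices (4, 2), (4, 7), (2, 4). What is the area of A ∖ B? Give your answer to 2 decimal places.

|A| = 24, |A∩B| = 3.6667.
|A ∖ B| = |A| − |A∩B| = 24 − 3.6667 = 20.33.

20.33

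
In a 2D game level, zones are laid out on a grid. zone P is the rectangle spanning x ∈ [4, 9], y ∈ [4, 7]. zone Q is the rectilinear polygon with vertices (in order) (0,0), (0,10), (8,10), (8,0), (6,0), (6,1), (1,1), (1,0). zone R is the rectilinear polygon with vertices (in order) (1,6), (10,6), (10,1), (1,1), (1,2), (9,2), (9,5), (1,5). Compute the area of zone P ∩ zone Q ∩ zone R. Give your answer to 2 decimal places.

4.00

The intersection is the polygon with vertices (4,6), (8,6), (8,5), (4,5).
By the shoelace formula its area is 4.00.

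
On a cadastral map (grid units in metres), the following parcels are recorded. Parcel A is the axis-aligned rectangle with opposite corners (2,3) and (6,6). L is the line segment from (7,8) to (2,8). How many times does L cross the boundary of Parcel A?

0

The segment lies entirely outside Parcel A and never meets its boundary.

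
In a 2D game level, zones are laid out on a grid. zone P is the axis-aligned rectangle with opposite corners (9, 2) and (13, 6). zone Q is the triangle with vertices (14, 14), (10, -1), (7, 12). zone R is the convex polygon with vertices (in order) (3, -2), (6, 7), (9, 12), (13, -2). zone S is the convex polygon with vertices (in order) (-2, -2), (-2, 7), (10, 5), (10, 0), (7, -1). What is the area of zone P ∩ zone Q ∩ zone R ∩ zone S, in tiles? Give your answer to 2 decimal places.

The intersection is the polygon with vertices (9.308,2), (9,3.333), (9,5.167), (10,5), (10,2).
By the shoelace formula its area is 2.88.

2.88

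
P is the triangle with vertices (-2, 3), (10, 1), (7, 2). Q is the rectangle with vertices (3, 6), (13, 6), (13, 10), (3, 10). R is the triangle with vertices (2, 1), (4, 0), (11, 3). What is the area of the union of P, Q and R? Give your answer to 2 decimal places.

48.74

By inclusion–exclusion:
Individual areas: |P| = 3, |Q| = 40, |R| = 6.5.
|P∩Q| = 0.
|P∩R| = 0.7579.
|Q∩R| = 0.
|P∩Q∩R| = 0.
|P ∪ Q ∪ R| = 49.5 − 0.7579 + 0 = 48.74.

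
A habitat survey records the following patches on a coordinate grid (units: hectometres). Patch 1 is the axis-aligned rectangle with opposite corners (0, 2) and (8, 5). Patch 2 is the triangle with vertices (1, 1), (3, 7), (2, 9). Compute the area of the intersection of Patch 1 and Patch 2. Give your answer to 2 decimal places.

1.56

The intersection is the polygon with vertices (2.333,5), (1.333,2), (1.125,2), (1.5,5).
By the shoelace formula its area is 1.56.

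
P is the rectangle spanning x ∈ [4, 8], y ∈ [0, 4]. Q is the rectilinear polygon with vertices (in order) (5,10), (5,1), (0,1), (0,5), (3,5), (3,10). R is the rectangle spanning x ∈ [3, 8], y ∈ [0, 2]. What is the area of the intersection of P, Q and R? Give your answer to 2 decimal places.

The intersection is the polygon with vertices (5,1), (4,1), (4,2), (5,2).
By the shoelace formula its area is 1.00.

1.00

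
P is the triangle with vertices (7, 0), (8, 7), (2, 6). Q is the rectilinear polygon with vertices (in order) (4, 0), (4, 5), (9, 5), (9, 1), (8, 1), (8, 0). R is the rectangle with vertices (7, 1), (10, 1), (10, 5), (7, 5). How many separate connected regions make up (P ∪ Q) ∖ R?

(P ∪ Q) ∖ R is a single connected region.

1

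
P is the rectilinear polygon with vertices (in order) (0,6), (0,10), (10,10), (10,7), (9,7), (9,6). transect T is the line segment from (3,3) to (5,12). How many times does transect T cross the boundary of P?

The segment meets the boundary at (4.556,10), (3.667,6).

2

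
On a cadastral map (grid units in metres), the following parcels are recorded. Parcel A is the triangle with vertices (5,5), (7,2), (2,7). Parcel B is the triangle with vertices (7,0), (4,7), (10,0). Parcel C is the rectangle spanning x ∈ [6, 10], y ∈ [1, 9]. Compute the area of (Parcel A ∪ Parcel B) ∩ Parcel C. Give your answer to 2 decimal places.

The region (Parcel A ∪ Parcel B) ∩ Parcel C is the polygon with vertices (9.143,1), (6.571,1), (6,2.333), (6,4.667).
By the shoelace formula its area is 5.38.

5.38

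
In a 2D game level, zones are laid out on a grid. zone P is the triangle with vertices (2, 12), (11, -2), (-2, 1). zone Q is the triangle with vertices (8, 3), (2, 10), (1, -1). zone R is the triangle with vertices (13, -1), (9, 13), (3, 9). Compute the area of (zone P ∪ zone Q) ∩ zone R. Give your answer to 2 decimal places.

1.41

The region (zone P ∪ zone Q) ∩ zone R is the polygon with vertices (5.6,6.4), (3,9), (3.65,9.433).
By the shoelace formula its area is 1.41.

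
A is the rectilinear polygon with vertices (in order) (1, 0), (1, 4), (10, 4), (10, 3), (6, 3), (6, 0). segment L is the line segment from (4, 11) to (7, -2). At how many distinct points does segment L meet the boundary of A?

2

The segment meets the boundary at (6,2.333), (5.615,4).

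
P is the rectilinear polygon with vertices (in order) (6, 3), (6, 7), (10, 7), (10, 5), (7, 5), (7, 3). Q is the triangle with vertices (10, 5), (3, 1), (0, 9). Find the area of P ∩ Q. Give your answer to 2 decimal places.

5.13

The intersection is the polygon with vertices (6,6.6), (10,5), (7,5), (7,3.286), (6.5,3), (6,3).
By the shoelace formula its area is 5.13.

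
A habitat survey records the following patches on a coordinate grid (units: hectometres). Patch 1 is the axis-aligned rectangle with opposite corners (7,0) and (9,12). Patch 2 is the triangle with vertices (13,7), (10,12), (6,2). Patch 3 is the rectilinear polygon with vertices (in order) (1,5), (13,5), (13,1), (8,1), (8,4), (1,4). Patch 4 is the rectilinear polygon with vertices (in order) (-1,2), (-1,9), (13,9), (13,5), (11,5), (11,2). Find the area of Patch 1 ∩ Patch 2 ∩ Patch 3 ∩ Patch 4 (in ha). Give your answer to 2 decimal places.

The intersection is the polygon with vertices (8,4), (7,4), (7,4.5), (7.2,5), (9,5), (9,4.143), (8,3.429).
By the shoelace formula its area is 2.16.

2.16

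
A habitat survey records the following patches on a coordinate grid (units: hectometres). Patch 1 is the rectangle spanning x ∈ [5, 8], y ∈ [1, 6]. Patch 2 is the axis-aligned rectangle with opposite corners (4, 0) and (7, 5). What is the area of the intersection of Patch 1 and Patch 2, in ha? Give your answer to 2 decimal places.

8.00

|Patch 1∩Patch 2|: x∈[5,7], y∈[1,5] → 2·4 = 8.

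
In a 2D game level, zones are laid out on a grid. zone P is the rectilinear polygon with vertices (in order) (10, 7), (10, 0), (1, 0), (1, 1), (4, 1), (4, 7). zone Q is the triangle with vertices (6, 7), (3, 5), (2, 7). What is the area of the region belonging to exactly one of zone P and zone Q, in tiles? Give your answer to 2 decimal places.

46.33

|zone P| = 45, |zone Q| = 4, |zone P∩zone Q| = 1.3333.
|zone P △ zone Q| = |zone P| + |zone Q| − 2·|zone P∩zone Q| = 45 + 4 − 2.6667 = 46.33.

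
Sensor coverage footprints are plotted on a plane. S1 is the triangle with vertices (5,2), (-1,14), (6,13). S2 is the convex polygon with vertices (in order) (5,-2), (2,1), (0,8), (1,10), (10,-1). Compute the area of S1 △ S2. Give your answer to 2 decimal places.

75.26

|S1| = 39, |S2| = 49.5, |S1∩S2| = 6.6182.
|S1 △ S2| = |S1| + |S2| − 2·|S1∩S2| = 39 + 49.5 − 13.2364 = 75.26.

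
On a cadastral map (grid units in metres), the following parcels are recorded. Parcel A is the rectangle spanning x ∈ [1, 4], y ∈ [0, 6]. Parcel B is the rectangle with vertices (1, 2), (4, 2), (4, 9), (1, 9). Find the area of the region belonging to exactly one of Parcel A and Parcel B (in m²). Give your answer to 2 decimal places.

|Parcel A∩Parcel B|: x∈[1,4], y∈[2,6] → 3·4 = 12.
|Parcel A △ Parcel B| = |Parcel A| + |Parcel B| − 2·|Parcel A∩Parcel B| = 18 + 21 − 24 = 15.00.

15.00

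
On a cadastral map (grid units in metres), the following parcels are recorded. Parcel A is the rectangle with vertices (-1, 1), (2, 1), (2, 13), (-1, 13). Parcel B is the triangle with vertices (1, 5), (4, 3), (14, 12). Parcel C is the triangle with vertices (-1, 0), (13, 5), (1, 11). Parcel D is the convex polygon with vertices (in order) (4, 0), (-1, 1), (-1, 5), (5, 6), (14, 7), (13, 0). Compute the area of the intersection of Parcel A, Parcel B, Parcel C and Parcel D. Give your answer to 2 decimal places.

The intersection is the polygon with vertices (1.897,5.483), (2,5.5), (2,4.333), (1,5).
By the shoelace formula its area is 0.60.

0.60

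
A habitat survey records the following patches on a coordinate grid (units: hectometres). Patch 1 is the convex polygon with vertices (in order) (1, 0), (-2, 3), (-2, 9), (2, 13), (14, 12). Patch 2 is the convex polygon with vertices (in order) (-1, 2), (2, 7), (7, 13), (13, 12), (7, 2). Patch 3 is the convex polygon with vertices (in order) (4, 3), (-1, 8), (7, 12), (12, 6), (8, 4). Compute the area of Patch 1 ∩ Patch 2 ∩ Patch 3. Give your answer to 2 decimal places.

The intersection is the polygon with vertices (4.343,3.086), (4,3), (1.25,5.75), (2,7), (5.571,11.286), (7,12), (10.043,8.348).
By the shoelace formula its area is 39.37.

39.37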